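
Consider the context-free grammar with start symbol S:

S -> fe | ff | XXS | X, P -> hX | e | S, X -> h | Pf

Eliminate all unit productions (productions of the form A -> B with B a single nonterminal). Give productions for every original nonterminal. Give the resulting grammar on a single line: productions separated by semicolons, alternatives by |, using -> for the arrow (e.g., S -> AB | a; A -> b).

Unit productions: P->S, S->X.
Unit pairs (A ⇒* B via units): (P,S), (P,X), (S,X).
S: inherits non-unit rules of {S, X} → Pf | XXS | fe | ff | h.
P: inherits non-unit rules of {P, S, X} → Pf | XXS | e | fe | ff | h | hX.
X: inherits non-unit rules of {X} → Pf | h.

S -> h | Pf | fe | ff | XXS; P -> e | h | Pf | fe | ff | hX | XXS; X -> h | Pf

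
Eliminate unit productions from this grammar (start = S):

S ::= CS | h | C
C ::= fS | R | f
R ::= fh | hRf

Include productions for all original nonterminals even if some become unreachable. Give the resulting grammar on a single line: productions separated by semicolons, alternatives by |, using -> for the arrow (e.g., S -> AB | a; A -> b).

S -> f | h | CS | fS | fh | hRf; C -> f | fS | fh | hRf; R -> fh | hRf

Unit productions: C->R, S->C.
Unit pairs (A ⇒* B via units): (C,R), (S,C), (S,R).
S: inherits non-unit rules of {C, R, S} → CS | f | fS | fh | h | hRf.
C: inherits non-unit rules of {C, R} → f | fS | fh | hRf.
R: inherits non-unit rules of {R} → fh | hRf.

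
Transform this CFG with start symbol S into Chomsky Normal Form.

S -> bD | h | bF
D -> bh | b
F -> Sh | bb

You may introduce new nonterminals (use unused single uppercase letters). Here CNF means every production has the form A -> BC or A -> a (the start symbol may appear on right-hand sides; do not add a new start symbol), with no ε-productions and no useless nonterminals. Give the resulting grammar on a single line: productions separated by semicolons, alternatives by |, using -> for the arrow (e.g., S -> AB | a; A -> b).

No ε-productions.
No unit productions to eliminate.
TERM: introduce A -> b, B -> h and substitute in every rule of length ≥2.

S -> h | AD | AF; A -> b; B -> h; D -> b | AB; F -> AA | SB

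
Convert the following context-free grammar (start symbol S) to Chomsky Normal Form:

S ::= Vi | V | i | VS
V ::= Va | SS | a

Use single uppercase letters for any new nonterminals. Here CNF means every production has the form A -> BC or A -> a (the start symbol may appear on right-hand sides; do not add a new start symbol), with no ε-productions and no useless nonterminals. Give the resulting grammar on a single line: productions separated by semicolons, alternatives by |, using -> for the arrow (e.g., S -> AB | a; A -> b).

No ε-productions.
After unit-elimination: S -> a | i | SS | VS | Va | Vi; V -> a | SS | Va.
TERM: introduce A -> a, B -> i and substitute in every rule of length ≥2.

S -> a | i | SS | VA | VB | VS; A -> a; B -> i; V -> a | SS | VA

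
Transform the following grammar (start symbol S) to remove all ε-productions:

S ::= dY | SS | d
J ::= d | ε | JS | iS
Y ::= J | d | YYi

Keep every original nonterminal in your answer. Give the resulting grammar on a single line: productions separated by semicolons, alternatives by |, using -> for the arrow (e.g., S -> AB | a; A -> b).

S -> d | SS | dY; J -> S | d | JS | iS; Y -> J | d | i | Yi | YYi

Nullable set: {J, Y}.
S -> dY: Y nullable, giving d | dY.
Drop J -> ε.
J -> JS: J nullable, giving JS | S.
Y -> J: J nullable, giving J.
Y -> YYi: Y, Y nullable, giving YYi | Yi | i.
Unchanged (no nullable symbols): S -> SS; S -> d; J -> d; J -> iS; Y -> d.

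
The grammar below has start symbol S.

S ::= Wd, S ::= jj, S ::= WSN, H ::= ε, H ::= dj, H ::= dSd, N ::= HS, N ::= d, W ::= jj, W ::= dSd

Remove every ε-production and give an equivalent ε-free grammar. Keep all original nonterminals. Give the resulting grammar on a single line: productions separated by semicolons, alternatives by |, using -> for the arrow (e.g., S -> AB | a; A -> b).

Nullable set: {H}.
Drop H -> ε.
N -> HS: H nullable, giving HS | S.
Unchanged (no nullable symbols): S -> WSN; S -> Wd; S -> jj; H -> dSd; H -> dj; N -> d; W -> dSd; W -> jj.

S -> Wd | jj | WSN; H -> dj | dSd; N -> S | d | HS; W -> jj | dSd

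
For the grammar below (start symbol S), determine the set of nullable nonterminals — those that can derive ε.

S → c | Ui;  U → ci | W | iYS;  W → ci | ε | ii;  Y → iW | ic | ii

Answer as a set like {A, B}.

Directly nullable (have an ε-rule): {W}.
U is nullable via U -> W (every symbol on the right is already known nullable).
Not nullable: S, Y — each has a terminal in every rule's right-hand side or depends on a non-nullable symbol.

{U, W}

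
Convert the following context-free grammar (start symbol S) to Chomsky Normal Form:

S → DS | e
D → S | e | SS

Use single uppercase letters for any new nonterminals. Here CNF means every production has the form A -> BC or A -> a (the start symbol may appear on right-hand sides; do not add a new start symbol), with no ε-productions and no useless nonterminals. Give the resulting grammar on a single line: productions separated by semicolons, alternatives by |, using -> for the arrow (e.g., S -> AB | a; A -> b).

S -> e | DS; D -> e | DS | SS

No ε-productions.
After unit-elimination: S -> e | DS; D -> e | DS | SS.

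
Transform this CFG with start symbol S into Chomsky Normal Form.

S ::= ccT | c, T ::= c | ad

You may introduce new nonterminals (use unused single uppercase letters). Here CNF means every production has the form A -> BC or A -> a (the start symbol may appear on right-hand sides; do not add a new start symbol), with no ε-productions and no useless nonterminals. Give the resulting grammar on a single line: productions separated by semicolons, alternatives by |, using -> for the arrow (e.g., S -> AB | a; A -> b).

No ε-productions.
No unit productions to eliminate.
TERM: introduce B -> a, A -> c, C -> d and substitute in every rule of length ≥2.
BIN: S -> AAT becomes S -> AD, D -> AT.

S -> c | AD; A -> c; B -> a; C -> d; D -> AT; T -> c | BC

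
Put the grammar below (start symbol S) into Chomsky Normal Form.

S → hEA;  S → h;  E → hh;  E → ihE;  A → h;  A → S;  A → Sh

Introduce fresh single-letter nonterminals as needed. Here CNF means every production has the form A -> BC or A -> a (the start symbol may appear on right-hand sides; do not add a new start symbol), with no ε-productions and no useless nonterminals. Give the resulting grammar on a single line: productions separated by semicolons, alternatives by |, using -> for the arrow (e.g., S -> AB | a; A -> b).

S -> h | BG; A -> h | BD | SB; B -> h; C -> i; D -> EA; E -> BB | CF; F -> BE; G -> EA

No ε-productions.
After unit-elimination: S -> h | hEA; A -> h | Sh | hEA; E -> hh | ihE.
TERM: introduce B -> h, C -> i and substitute in every rule of length ≥2.
BIN: A -> BEA becomes A -> BD, D -> EA; E -> CBE becomes E -> CF, F -> BE; S -> BEA becomes S -> BG, G -> EA.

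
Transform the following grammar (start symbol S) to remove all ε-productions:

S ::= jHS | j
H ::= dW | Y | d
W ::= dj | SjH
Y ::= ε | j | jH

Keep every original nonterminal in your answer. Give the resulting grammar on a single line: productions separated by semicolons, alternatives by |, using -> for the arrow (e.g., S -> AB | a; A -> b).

S -> j | jS | jHS; H -> Y | d | dW; W -> Sj | dj | SjH; Y -> j | jH

Nullable set: {H, Y}.
S -> jHS: H nullable, giving jHS | jS.
H -> Y: Y nullable, giving Y.
W -> SjH: H nullable, giving Sj | SjH.
Drop Y -> ε.
Y -> jH: H nullable, giving j | jH.
Unchanged (no nullable symbols): S -> j; H -> d; H -> dW; W -> dj; Y -> j.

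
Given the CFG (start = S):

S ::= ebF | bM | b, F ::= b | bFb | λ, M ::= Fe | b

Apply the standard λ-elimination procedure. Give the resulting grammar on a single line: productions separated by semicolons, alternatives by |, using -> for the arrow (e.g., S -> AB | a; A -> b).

Nullable set: {F}.
S -> ebF: F nullable, giving eb | ebF.
Drop F -> λ.
F -> bFb: F nullable, giving bFb | bb.
M -> Fe: F nullable, giving Fe | e.
Unchanged (no nullable symbols): S -> b; S -> bM; F -> b; M -> b.

S -> b | bM | eb | ebF; F -> b | bb | bFb; M -> b | e | Fe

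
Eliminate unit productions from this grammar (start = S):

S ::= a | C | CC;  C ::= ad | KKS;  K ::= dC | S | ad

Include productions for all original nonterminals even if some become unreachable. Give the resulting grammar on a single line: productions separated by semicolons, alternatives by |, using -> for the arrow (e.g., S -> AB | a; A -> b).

S -> a | CC | ad | KKS; C -> ad | KKS; K -> a | CC | ad | dC | KKS

Unit productions: K->S, S->C.
Unit pairs (A ⇒* B via units): (K,C), (K,S), (S,C).
S: inherits non-unit rules of {C, S} → CC | KKS | a | ad.
C: inherits non-unit rules of {C} → KKS | ad.
K: inherits non-unit rules of {C, K, S} → CC | KKS | a | ad | dC.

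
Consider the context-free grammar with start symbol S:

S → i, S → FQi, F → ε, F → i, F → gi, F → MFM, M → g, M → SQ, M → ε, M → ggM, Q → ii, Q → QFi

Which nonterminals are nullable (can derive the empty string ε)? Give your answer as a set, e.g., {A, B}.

{F, M}

Directly nullable (have an ε-rule): {F, M}.
Not nullable: Q, S — each has a terminal in every rule's right-hand side or depends on a non-nullable symbol.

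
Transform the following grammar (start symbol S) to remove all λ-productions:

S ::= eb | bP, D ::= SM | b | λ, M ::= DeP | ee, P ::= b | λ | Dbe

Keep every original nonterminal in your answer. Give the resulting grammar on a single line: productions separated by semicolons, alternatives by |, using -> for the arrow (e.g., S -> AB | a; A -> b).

S -> b | bP | eb; D -> b | SM; M -> e | De | eP | ee | DeP; P -> b | be | Dbe

Nullable set: {D, P}.
S -> bP: P nullable, giving b | bP.
Drop D -> λ.
M -> DeP: D, P nullable, giving De | DeP | e | eP.
Drop P -> λ.
P -> Dbe: D nullable, giving Dbe | be.
Unchanged (no nullable symbols): S -> eb; D -> SM; D -> b; M -> ee; P -> b.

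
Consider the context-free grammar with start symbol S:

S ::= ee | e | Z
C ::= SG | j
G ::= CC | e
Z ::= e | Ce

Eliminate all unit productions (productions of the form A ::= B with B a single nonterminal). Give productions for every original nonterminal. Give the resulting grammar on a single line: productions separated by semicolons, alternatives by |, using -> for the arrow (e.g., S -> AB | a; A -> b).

S -> e | Ce | ee; C -> j | SG; G -> e | CC; Z -> e | Ce

Unit productions: S->Z.
Unit pairs (A ⇒* B via units): (S,Z).
S: inherits non-unit rules of {S, Z} → Ce | e | ee.
C: inherits non-unit rules of {C} → SG | j.
G: inherits non-unit rules of {G} → CC | e.
Z: inherits non-unit rules of {Z} → Ce | e.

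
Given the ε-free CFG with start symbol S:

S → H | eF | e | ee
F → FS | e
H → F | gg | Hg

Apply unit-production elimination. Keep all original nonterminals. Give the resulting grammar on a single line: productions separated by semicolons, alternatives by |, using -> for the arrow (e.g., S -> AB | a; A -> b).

S -> e | FS | Hg | eF | ee | gg; F -> e | FS; H -> e | FS | Hg | gg

Unit productions: H->F, S->H.
Unit pairs (A ⇒* B via units): (H,F), (S,F), (S,H).
S: inherits non-unit rules of {F, H, S} → FS | Hg | e | eF | ee | gg.
F: inherits non-unit rules of {F} → FS | e.
H: inherits non-unit rules of {F, H} → FS | Hg | e | gg.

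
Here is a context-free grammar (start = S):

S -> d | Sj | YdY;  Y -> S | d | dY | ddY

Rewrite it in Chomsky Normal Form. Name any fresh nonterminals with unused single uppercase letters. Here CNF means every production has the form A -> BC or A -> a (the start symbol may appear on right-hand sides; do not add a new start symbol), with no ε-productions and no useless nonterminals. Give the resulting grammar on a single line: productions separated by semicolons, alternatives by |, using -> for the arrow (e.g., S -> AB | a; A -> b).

S -> d | SA | YC; A -> j; B -> d; C -> BY; D -> BY; E -> BY; Y -> d | BD | BY | SA | YE

No ε-productions.
After unit-elimination: S -> d | Sj | YdY; Y -> d | Sj | dY | YdY | ddY.
TERM: introduce B -> d, A -> j and substitute in every rule of length ≥2.
BIN: S -> YBY becomes S -> YC, C -> BY; Y -> BBY becomes Y -> BD, D -> BY; Y -> YBY becomes Y -> YE, E -> BY.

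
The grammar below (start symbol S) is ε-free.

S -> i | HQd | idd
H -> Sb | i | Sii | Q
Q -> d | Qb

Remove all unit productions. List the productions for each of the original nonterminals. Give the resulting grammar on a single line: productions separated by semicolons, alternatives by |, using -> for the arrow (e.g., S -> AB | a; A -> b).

S -> i | HQd | idd; H -> d | i | Qb | Sb | Sii; Q -> d | Qb

Unit productions: H->Q.
Unit pairs (A ⇒* B via units): (H,Q).
S: inherits non-unit rules of {S} → HQd | i | idd.
H: inherits non-unit rules of {H, Q} → Qb | Sb | Sii | d | i.
Q: inherits non-unit rules of {Q} → Qb | d.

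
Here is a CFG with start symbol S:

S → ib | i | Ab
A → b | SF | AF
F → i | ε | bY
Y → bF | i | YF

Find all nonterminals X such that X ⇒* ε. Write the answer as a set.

Directly nullable (have an ε-rule): {F}.
Not nullable: A, S, Y — each has a terminal in every rule's right-hand side or depends on a non-nullable symbol.

{F}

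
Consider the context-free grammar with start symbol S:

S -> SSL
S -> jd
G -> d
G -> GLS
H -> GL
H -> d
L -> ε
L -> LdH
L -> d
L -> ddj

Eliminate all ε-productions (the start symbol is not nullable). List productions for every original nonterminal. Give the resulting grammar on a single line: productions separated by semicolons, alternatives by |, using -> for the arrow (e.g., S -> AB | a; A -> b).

S -> SS | jd | SSL; G -> d | GS | GLS; H -> G | d | GL; L -> d | dH | LdH | ddj

Nullable set: {L}.
S -> SSL: L nullable, giving SS | SSL.
G -> GLS: L nullable, giving GLS | GS.
H -> GL: L nullable, giving G | GL.
Drop L -> ε.
L -> LdH: L nullable, giving LdH | dH.
Unchanged (no nullable symbols): S -> jd; G -> d; H -> d; L -> d; L -> ddj.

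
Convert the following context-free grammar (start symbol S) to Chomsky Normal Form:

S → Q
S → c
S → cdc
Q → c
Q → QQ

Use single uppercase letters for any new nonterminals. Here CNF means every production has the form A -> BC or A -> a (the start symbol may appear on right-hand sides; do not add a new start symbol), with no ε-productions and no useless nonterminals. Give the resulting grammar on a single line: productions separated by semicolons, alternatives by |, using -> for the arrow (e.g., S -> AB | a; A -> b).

S -> c | AC | QQ; A -> c; B -> d; C -> BA; Q -> c | QQ

No ε-productions.
After unit-elimination: S -> c | QQ | cdc; Q -> c | QQ.
TERM: introduce A -> c, B -> d and substitute in every rule of length ≥2.
BIN: S -> ABA becomes S -> AC, C -> BA.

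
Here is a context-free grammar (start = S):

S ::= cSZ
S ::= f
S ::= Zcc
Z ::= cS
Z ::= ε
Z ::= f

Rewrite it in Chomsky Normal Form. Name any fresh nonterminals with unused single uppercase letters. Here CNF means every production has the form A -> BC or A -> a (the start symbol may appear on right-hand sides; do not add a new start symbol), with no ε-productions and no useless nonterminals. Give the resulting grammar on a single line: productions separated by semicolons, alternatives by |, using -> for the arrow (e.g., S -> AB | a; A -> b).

Nullable: {Z}; after ε-elimination: S -> f | cS | cc | Zcc | cSZ; Z -> f | cS.
No unit productions to eliminate.
TERM: introduce A -> c and substitute in every rule of length ≥2.
BIN: S -> ASZ becomes S -> AB, B -> SZ; S -> ZAA becomes S -> ZC, C -> AA.

S -> f | AA | AB | AS | ZC; A -> c; B -> SZ; C -> AA; Z -> f | AS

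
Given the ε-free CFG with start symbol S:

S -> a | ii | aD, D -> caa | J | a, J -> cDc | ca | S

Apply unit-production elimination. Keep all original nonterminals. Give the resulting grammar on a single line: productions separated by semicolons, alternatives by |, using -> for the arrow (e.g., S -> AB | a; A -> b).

Unit productions: D->J, J->S.
Unit pairs (A ⇒* B via units): (D,J), (D,S), (J,S).
S: inherits non-unit rules of {S} → a | aD | ii.
D: inherits non-unit rules of {D, J, S} → a | aD | cDc | ca | caa | ii.
J: inherits non-unit rules of {J, S} → a | aD | cDc | ca | ii.

S -> a | aD | ii; D -> a | aD | ca | ii | cDc | caa; J -> a | aD | ca | ii | cDc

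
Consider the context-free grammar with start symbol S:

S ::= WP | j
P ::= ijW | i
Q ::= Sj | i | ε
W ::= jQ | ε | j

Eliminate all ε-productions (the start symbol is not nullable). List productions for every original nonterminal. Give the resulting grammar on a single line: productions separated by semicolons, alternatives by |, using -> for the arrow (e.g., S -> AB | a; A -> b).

Nullable set: {Q, W}.
S -> WP: W nullable, giving P | WP.
P -> ijW: W nullable, giving ij | ijW.
Drop Q -> ε.
Drop W -> ε.
W -> jQ: Q nullable, giving j | jQ.
Unchanged (no nullable symbols): S -> j; P -> i; Q -> Sj; Q -> i; W -> j.

S -> P | j | WP; P -> i | ij | ijW; Q -> i | Sj; W -> j | jQ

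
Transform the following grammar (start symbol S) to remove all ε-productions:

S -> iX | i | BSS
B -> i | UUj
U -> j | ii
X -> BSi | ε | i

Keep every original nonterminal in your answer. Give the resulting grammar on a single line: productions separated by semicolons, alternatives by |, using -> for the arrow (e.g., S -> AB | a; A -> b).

Nullable set: {X}.
S -> iX: X nullable, giving i | iX.
Drop X -> ε.
Unchanged (no nullable symbols): S -> BSS; S -> i; B -> UUj; B -> i; U -> ii; U -> j; X -> BSi; X -> i.

S -> i | iX | BSS; B -> i | UUj; U -> j | ii; X -> i | BSi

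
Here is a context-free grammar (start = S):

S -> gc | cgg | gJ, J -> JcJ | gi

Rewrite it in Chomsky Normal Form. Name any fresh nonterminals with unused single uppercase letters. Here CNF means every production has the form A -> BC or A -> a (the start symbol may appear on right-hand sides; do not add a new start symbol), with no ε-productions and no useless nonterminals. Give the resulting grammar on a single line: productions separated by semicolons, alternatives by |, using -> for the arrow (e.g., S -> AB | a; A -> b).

No ε-productions.
No unit productions to eliminate.
TERM: introduce A -> c, B -> g, C -> i and substitute in every rule of length ≥2.
BIN: J -> JAJ becomes J -> JD, D -> AJ; S -> ABB becomes S -> AE, E -> BB.

S -> AE | BA | BJ; A -> c; B -> g; C -> i; D -> AJ; E -> BB; J -> BC | JD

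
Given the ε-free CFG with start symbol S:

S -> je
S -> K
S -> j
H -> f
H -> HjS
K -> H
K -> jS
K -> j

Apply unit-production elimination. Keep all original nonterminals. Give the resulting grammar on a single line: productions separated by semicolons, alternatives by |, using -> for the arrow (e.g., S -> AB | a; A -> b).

S -> f | j | jS | je | HjS; H -> f | HjS; K -> f | j | jS | HjS

Unit productions: K->H, S->K.
Unit pairs (A ⇒* B via units): (K,H), (S,H), (S,K).
S: inherits non-unit rules of {H, K, S} → HjS | f | j | jS | je.
H: inherits non-unit rules of {H} → HjS | f.
K: inherits non-unit rules of {H, K} → HjS | f | j | jS.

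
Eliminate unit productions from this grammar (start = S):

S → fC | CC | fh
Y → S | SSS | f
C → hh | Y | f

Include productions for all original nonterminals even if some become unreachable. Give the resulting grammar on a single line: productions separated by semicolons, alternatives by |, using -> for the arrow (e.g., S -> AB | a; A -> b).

Unit productions: C->Y, Y->S.
Unit pairs (A ⇒* B via units): (C,S), (C,Y), (Y,S).
S: inherits non-unit rules of {S} → CC | fC | fh.
C: inherits non-unit rules of {C, S, Y} → CC | SSS | f | fC | fh | hh.
Y: inherits non-unit rules of {S, Y} → CC | SSS | f | fC | fh.

S -> CC | fC | fh; C -> f | CC | fC | fh | hh | SSS; Y -> f | CC | fC | fh | SSS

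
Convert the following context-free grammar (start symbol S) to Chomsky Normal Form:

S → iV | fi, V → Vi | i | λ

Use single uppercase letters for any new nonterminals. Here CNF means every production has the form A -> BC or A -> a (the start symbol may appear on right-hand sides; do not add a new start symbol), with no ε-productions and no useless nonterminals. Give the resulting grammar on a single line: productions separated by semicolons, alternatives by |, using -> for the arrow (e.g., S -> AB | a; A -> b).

S -> i | AB | BV; A -> f; B -> i; V -> i | VB

Nullable: {V}; after ε-elimination: S -> i | fi | iV; V -> i | Vi.
No unit productions to eliminate.
TERM: introduce A -> f, B -> i and substitute in every rule of length ≥2.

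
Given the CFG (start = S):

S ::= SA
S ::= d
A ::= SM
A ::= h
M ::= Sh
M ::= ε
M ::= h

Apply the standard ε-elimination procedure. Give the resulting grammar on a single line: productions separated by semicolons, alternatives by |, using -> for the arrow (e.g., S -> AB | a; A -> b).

S -> d | SA; A -> S | h | SM; M -> h | Sh

Nullable set: {M}.
A -> SM: M nullable, giving S | SM.
Drop M -> ε.
Unchanged (no nullable symbols): S -> SA; S -> d; A -> h; M -> Sh; M -> h.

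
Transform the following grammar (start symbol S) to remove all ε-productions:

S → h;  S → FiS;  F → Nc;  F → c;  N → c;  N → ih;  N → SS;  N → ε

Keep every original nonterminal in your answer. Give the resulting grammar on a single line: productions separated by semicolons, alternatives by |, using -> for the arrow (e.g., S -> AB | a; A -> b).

Nullable set: {N}.
F -> Nc: N nullable, giving Nc | c.
Drop N -> ε.
Unchanged (no nullable symbols): S -> FiS; S -> h; F -> c; N -> SS; N -> c; N -> ih.

S -> h | FiS; F -> c | Nc; N -> c | SS | ih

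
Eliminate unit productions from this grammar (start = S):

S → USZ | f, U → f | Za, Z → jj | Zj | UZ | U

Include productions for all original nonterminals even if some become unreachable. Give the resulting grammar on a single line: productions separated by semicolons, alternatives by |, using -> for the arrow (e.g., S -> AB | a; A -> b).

S -> f | USZ; U -> f | Za; Z -> f | UZ | Za | Zj | jj

Unit productions: Z->U.
Unit pairs (A ⇒* B via units): (Z,U).
S: inherits non-unit rules of {S} → USZ | f.
U: inherits non-unit rules of {U} → Za | f.
Z: inherits non-unit rules of {U, Z} → UZ | Za | Zj | f | jj.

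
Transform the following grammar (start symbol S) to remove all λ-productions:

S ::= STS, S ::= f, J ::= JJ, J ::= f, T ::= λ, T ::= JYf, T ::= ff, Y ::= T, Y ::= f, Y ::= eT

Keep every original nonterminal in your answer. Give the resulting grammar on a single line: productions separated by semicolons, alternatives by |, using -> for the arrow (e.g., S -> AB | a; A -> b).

Nullable set: {T, Y}.
S -> STS: T nullable, giving SS | STS.
Drop T -> λ.
T -> JYf: Y nullable, giving JYf | Jf.
Y -> T: T nullable, giving T.
Y -> eT: T nullable, giving e | eT.
Unchanged (no nullable symbols): S -> f; J -> JJ; J -> f; T -> ff; Y -> f.

S -> f | SS | STS; J -> f | JJ; T -> Jf | ff | JYf; Y -> T | e | f | eT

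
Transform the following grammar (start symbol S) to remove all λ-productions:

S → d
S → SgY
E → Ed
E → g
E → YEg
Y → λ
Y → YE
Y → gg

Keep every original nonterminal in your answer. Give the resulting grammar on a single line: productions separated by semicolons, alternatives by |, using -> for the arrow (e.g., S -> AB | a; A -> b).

Nullable set: {Y}.
S -> SgY: Y nullable, giving Sg | SgY.
E -> YEg: Y nullable, giving Eg | YEg.
Drop Y -> λ.
Y -> YE: Y nullable, giving E | YE.
Unchanged (no nullable symbols): S -> d; E -> Ed; E -> g; Y -> gg.

S -> d | Sg | SgY; E -> g | Ed | Eg | YEg; Y -> E | YE | gg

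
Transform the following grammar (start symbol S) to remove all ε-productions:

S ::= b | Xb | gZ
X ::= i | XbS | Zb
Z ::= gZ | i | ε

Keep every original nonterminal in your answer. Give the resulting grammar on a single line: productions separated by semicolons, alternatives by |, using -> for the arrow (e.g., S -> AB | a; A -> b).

Nullable set: {Z}.
S -> gZ: Z nullable, giving g | gZ.
X -> Zb: Z nullable, giving Zb | b.
Drop Z -> ε.
Z -> gZ: Z nullable, giving g | gZ.
Unchanged (no nullable symbols): S -> Xb; S -> b; X -> XbS; X -> i; Z -> i.

S -> b | g | Xb | gZ; X -> b | i | Zb | XbS; Z -> g | i | gZ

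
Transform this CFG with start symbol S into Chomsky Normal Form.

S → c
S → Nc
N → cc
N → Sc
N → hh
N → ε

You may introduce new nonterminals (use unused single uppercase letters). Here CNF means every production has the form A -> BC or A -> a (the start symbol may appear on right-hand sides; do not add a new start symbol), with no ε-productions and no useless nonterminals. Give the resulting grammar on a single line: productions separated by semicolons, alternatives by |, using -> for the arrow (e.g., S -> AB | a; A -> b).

Nullable: {N}; after ε-elimination: S -> c | Nc; N -> Sc | cc | hh.
No unit productions to eliminate.
TERM: introduce A -> c, B -> h and substitute in every rule of length ≥2.

S -> c | NA; A -> c; B -> h; N -> AA | BB | SA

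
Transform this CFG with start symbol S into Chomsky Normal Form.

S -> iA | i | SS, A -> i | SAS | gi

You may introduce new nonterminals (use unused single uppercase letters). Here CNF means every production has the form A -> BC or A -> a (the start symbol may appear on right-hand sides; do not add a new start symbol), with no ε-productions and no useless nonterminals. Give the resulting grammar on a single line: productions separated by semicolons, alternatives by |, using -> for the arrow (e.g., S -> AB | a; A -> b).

S -> i | CA | SS; A -> i | BC | SD; B -> g; C -> i; D -> AS

No ε-productions.
No unit productions to eliminate.
TERM: introduce B -> g, C -> i and substitute in every rule of length ≥2.
BIN: A -> SAS becomes A -> SD, D -> AS.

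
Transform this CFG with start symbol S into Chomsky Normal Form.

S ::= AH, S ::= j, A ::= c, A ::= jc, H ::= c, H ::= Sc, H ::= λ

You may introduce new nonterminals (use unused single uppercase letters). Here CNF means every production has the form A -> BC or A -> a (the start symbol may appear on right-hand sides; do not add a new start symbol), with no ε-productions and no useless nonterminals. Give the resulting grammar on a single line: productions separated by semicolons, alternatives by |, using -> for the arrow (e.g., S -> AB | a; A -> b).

Nullable: {H}; after ε-elimination: S -> A | j | AH; A -> c | jc; H -> c | Sc.
After unit-elimination: S -> c | j | AH | jc; A -> c | jc; H -> c | Sc.
TERM: introduce C -> c, B -> j and substitute in every rule of length ≥2.

S -> c | j | AH | BC; A -> c | BC; B -> j; C -> c; H -> c | SC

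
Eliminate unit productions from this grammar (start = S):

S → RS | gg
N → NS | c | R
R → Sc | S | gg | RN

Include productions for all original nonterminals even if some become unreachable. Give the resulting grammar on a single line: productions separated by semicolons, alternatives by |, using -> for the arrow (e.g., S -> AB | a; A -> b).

Unit productions: N->R, R->S.
Unit pairs (A ⇒* B via units): (N,R), (N,S), (R,S).
S: inherits non-unit rules of {S} → RS | gg.
N: inherits non-unit rules of {N, R, S} → NS | RN | RS | Sc | c | gg.
R: inherits non-unit rules of {R, S} → RN | RS | Sc | gg.

S -> RS | gg; N -> c | NS | RN | RS | Sc | gg; R -> RN | RS | Sc | gg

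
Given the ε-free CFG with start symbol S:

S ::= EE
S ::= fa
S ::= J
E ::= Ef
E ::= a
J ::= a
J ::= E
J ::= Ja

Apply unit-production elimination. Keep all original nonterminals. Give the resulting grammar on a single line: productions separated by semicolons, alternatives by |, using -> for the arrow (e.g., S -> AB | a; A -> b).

Unit productions: J->E, S->J.
Unit pairs (A ⇒* B via units): (J,E), (S,E), (S,J).
S: inherits non-unit rules of {E, J, S} → EE | Ef | Ja | a | fa.
E: inherits non-unit rules of {E} → Ef | a.
J: inherits non-unit rules of {E, J} → Ef | Ja | a.

S -> a | EE | Ef | Ja | fa; E -> a | Ef; J -> a | Ef | Ja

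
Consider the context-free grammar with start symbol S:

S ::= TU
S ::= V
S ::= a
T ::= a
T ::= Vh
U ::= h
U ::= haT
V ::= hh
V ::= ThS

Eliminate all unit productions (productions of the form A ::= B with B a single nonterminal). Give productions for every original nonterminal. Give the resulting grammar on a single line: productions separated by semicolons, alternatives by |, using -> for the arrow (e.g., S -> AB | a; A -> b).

Unit productions: S->V.
Unit pairs (A ⇒* B via units): (S,V).
S: inherits non-unit rules of {S, V} → TU | ThS | a | hh.
T: inherits non-unit rules of {T} → Vh | a.
U: inherits non-unit rules of {U} → h | haT.
V: inherits non-unit rules of {V} → ThS | hh.

S -> a | TU | hh | ThS; T -> a | Vh; U -> h | haT; V -> hh | ThS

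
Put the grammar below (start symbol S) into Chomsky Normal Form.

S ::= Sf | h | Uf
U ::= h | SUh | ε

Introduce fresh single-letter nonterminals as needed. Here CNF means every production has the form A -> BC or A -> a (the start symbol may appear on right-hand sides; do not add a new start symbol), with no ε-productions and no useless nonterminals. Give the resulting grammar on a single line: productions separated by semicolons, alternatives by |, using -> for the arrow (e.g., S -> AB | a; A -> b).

Nullable: {U}; after ε-elimination: S -> f | h | Sf | Uf; U -> h | Sh | SUh.
No unit productions to eliminate.
TERM: introduce A -> f, B -> h and substitute in every rule of length ≥2.
BIN: U -> SUB becomes U -> SC, C -> UB.

S -> f | h | SA | UA; A -> f; B -> h; C -> UB; U -> h | SB | SC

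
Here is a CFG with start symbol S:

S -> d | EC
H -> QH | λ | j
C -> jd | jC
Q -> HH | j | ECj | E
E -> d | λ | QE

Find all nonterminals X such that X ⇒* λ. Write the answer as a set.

Directly nullable (have an ε-rule): {E, H}.
Q is nullable via Q -> E (every symbol on the right is already known nullable).
Not nullable: C, S — each has a terminal in every rule's right-hand side or depends on a non-nullable symbol.

{E, H, Q}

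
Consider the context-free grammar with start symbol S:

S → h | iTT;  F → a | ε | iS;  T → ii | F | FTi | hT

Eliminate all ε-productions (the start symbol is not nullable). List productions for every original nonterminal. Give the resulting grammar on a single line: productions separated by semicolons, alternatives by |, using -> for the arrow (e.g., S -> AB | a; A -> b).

S -> h | i | iT | iTT; F -> a | iS; T -> F | h | i | Fi | Ti | hT | ii | FTi

Nullable set: {F, T}.
S -> iTT: T, T nullable, giving i | iT | iTT.
Drop F -> ε.
T -> F: F nullable, giving F.
T -> FTi: F, T nullable, giving FTi | Fi | Ti | i.
T -> hT: T nullable, giving h | hT.
Unchanged (no nullable symbols): S -> h; F -> a; F -> iS; T -> ii.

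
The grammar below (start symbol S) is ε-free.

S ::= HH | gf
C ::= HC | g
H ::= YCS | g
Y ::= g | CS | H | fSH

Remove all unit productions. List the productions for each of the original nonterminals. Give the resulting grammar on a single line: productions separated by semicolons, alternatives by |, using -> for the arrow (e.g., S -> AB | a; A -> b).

Unit productions: Y->H.
Unit pairs (A ⇒* B via units): (Y,H).
S: inherits non-unit rules of {S} → HH | gf.
C: inherits non-unit rules of {C} → HC | g.
H: inherits non-unit rules of {H} → YCS | g.
Y: inherits non-unit rules of {H, Y} → CS | YCS | fSH | g.

S -> HH | gf; C -> g | HC; H -> g | YCS; Y -> g | CS | YCS | fSH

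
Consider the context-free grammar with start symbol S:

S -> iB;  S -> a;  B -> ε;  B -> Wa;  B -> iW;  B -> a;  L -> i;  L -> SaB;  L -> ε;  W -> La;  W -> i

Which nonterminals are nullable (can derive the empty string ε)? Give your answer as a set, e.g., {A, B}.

{B, L}

Directly nullable (have an ε-rule): {B, L}.
Not nullable: S, W — each has a terminal in every rule's right-hand side or depends on a non-nullable symbol.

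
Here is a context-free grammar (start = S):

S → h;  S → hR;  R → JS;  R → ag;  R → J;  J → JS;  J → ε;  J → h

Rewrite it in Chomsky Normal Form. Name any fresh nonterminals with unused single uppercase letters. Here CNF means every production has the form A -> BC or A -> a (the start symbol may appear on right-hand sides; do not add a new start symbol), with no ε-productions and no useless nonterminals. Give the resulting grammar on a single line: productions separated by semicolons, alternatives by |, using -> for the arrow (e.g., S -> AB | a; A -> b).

S -> h | AR; A -> h; B -> a; C -> g; J -> h | AR | JS; R -> h | AR | BC | JS

Nullable: {J, R}; after ε-elimination: S -> h | hR; J -> S | h | JS; R -> J | S | JS | ag.
After unit-elimination: S -> h | hR; J -> h | JS | hR; R -> h | JS | ag | hR.
TERM: introduce B -> a, C -> g, A -> h and substitute in every rule of length ≥2.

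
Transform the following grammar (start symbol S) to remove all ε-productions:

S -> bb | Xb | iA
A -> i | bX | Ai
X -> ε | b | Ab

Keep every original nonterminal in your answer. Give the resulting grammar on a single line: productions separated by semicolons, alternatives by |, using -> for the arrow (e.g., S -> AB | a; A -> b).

Nullable set: {X}.
S -> Xb: X nullable, giving Xb | b.
A -> bX: X nullable, giving b | bX.
Drop X -> ε.
Unchanged (no nullable symbols): S -> bb; S -> iA; A -> Ai; A -> i; X -> Ab; X -> b.

S -> b | Xb | bb | iA; A -> b | i | Ai | bX; X -> b | Ab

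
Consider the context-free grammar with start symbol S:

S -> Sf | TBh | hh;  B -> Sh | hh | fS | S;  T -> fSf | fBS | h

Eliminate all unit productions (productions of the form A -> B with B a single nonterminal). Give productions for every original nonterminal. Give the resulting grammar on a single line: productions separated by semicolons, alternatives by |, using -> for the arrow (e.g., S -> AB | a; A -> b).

Unit productions: B->S.
Unit pairs (A ⇒* B via units): (B,S).
S: inherits non-unit rules of {S} → Sf | TBh | hh.
B: inherits non-unit rules of {B, S} → Sf | Sh | TBh | fS | hh.
T: inherits non-unit rules of {T} → fBS | fSf | h.

S -> Sf | hh | TBh; B -> Sf | Sh | fS | hh | TBh; T -> h | fBS | fSf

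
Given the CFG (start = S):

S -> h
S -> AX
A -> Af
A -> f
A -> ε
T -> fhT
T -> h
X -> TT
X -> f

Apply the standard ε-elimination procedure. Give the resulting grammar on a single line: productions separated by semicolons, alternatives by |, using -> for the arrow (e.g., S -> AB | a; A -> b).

S -> X | h | AX; A -> f | Af; T -> h | fhT; X -> f | TT

Nullable set: {A}.
S -> AX: A nullable, giving AX | X.
Drop A -> ε.
A -> Af: A nullable, giving Af | f.
Unchanged (no nullable symbols): S -> h; A -> f; T -> fhT; T -> h; X -> TT; X -> f.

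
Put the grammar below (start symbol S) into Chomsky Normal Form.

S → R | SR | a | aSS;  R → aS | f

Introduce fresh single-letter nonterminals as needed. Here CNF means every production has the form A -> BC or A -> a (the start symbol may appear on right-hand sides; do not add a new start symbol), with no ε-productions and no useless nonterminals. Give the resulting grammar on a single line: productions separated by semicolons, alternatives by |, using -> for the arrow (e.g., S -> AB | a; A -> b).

S -> a | f | AB | AS | SR; A -> a; B -> SS; R -> f | AS

No ε-productions.
After unit-elimination: S -> a | f | SR | aS | aSS; R -> f | aS.
TERM: introduce A -> a and substitute in every rule of length ≥2.
BIN: S -> ASS becomes S -> AB, B -> SS.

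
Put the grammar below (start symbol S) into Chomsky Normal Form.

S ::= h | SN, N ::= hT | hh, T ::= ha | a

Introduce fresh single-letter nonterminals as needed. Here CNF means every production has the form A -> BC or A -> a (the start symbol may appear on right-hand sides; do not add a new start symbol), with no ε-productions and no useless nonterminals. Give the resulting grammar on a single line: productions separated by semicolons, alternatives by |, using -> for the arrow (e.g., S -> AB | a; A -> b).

S -> h | SN; A -> h; B -> a; N -> AA | AT; T -> a | AB

No ε-productions.
No unit productions to eliminate.
TERM: introduce B -> a, A -> h and substitute in every rule of length ≥2.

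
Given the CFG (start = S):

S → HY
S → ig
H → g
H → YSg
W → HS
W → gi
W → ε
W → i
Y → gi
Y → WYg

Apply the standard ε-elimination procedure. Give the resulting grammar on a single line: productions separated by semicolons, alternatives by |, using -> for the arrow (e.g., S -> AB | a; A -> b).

Nullable set: {W}.
Drop W -> ε.
Y -> WYg: W nullable, giving WYg | Yg.
Unchanged (no nullable symbols): S -> HY; S -> ig; H -> YSg; H -> g; W -> HS; W -> gi; W -> i; Y -> gi.

S -> HY | ig; H -> g | YSg; W -> i | HS | gi; Y -> Yg | gi | WYg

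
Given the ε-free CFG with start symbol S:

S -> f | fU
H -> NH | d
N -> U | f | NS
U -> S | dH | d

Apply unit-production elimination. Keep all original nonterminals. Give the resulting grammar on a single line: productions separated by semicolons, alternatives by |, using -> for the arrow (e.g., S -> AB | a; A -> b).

S -> f | fU; H -> d | NH; N -> d | f | NS | dH | fU; U -> d | f | dH | fU

Unit productions: N->U, U->S.
Unit pairs (A ⇒* B via units): (N,S), (N,U), (U,S).
S: inherits non-unit rules of {S} → f | fU.
H: inherits non-unit rules of {H} → NH | d.
N: inherits non-unit rules of {N, S, U} → NS | d | dH | f | fU.
U: inherits non-unit rules of {S, U} → d | dH | f | fU.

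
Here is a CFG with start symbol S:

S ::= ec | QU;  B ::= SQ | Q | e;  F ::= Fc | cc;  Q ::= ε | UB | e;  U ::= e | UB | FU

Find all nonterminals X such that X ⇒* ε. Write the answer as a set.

Directly nullable (have an ε-rule): {Q}.
B is nullable via B -> Q (every symbol on the right is already known nullable).
Not nullable: F, S, U — each has a terminal in every rule's right-hand side or depends on a non-nullable symbol.

{B, Q}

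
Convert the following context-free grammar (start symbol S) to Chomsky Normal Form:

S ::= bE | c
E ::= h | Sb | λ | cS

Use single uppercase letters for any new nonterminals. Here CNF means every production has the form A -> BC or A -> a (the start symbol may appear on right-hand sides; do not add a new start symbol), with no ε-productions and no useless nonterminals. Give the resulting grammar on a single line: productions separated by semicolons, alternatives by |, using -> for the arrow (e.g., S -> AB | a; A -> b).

Nullable: {E}; after ε-elimination: S -> b | c | bE; E -> h | Sb | cS.
No unit productions to eliminate.
TERM: introduce A -> b, B -> c and substitute in every rule of length ≥2.

S -> b | c | AE; A -> b; B -> c; E -> h | BS | SA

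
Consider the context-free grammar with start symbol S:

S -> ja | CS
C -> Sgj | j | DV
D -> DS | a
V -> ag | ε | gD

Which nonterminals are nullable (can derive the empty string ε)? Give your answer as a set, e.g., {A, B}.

Directly nullable (have an ε-rule): {V}.
Not nullable: C, D, S — each has a terminal in every rule's right-hand side or depends on a non-nullable symbol.

{V}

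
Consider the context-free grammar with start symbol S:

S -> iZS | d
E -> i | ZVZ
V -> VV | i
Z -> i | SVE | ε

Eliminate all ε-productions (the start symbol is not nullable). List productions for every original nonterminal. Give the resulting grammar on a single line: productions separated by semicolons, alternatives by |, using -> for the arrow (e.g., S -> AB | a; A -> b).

S -> d | iS | iZS; E -> V | i | VZ | ZV | ZVZ; V -> i | VV; Z -> i | SVE

Nullable set: {Z}.
S -> iZS: Z nullable, giving iS | iZS.
E -> ZVZ: Z, Z nullable, giving V | VZ | ZV | ZVZ.
Drop Z -> ε.
Unchanged (no nullable symbols): S -> d; E -> i; V -> VV; V -> i; Z -> SVE; Z -> i.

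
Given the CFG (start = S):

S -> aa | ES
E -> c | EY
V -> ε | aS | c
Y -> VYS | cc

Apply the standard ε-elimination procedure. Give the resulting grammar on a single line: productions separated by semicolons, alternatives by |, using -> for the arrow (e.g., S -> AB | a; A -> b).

S -> ES | aa; E -> c | EY; V -> c | aS; Y -> YS | cc | VYS

Nullable set: {V}.
Drop V -> ε.
Y -> VYS: V nullable, giving VYS | YS.
Unchanged (no nullable symbols): S -> ES; S -> aa; E -> EY; E -> c; V -> aS; V -> c; Y -> cc.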